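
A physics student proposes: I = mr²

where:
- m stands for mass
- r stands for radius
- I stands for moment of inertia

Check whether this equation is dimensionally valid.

Yes

m (mass) has dimensions [M].
r (radius) has dimensions [L].
I (moment of inertia) has dimensions [L^2 M].

Left side: [L^2 M]
Right side: [L^2 M]

Both sides have the same dimensions, so the equation is dimensionally consistent.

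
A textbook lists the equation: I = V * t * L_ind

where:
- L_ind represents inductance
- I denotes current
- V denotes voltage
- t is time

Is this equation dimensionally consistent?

No

L_ind (inductance) has dimensions [I^-2 L^2 M T^-2].
I (current) has dimensions [I].
V (voltage) has dimensions [I^-1 L^2 M T^-3].
t (time) has dimensions [T].

Left side: [I]
Right side: [I^-3 L^4 M^2 T^-4]

The two sides have different dimensions, so the equation is NOT dimensionally consistent.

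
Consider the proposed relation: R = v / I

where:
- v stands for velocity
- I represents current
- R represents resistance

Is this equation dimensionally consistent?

No

v (velocity) has dimensions [L T^-1].
I (current) has dimensions [I].
R (resistance) has dimensions [I^-2 L^2 M T^-3].

Left side: [I^-2 L^2 M T^-3]
Right side: [I^-1 L T^-1]

The two sides have different dimensions, so the equation is NOT dimensionally consistent.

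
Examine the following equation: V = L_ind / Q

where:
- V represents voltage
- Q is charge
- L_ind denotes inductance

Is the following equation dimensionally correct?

No

V (voltage) has dimensions [I^-1 L^2 M T^-3].
Q (charge) has dimensions [I T].
L_ind (inductance) has dimensions [I^-2 L^2 M T^-2].

Left side: [I^-1 L^2 M T^-3]
Right side: [I^-3 L^2 M T^-3]

The two sides have different dimensions, so the equation is NOT dimensionally consistent.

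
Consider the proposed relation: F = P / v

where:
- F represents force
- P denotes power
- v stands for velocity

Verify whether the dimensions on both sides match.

Yes

F (force) has dimensions [L M T^-2].
P (power) has dimensions [L^2 M T^-3].
v (velocity) has dimensions [L T^-1].

Left side: [L M T^-2]
Right side: [L M T^-2]

Both sides have the same dimensions, so the equation is dimensionally consistent.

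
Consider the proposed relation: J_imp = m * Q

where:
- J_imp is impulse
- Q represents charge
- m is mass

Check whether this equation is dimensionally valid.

No

J_imp (impulse) has dimensions [L M T^-1].
Q (charge) has dimensions [I T].
m (mass) has dimensions [M].

Left side: [L M T^-1]
Right side: [I M T]

The two sides have different dimensions, so the equation is NOT dimensionally consistent.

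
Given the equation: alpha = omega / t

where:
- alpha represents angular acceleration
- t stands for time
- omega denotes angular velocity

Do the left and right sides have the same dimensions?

Yes

alpha (angular acceleration) has dimensions [T^-2].
t (time) has dimensions [T].
omega (angular velocity) has dimensions [T^-1].

Left side: [T^-2]
Right side: [T^-2]

Both sides have the same dimensions, so the equation is dimensionally consistent.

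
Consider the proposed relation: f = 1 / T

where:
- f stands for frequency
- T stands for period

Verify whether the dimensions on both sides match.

Yes

f (frequency) has dimensions [T^-1].
T (period) has dimensions [T].

Left side: [T^-1]
Right side: [T^-1]

Both sides have the same dimensions, so the equation is dimensionally consistent.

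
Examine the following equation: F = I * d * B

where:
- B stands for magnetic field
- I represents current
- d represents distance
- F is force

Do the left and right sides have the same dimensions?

Yes

B (magnetic field) has dimensions [I^-1 M T^-2].
I (current) has dimensions [I].
d (distance) has dimensions [L].
F (force) has dimensions [L M T^-2].

Left side: [L M T^-2]
Right side: [L M T^-2]

Both sides have the same dimensions, so the equation is dimensionally consistent.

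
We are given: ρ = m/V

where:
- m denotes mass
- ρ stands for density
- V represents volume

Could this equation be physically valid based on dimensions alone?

Yes

m (mass) has dimensions [M].
ρ (density) has dimensions [L^-3 M].
V (volume) has dimensions [L^3].

Left side: [L^-3 M]
Right side: [L^-3 M]

Both sides have the same dimensions, so the equation is dimensionally consistent.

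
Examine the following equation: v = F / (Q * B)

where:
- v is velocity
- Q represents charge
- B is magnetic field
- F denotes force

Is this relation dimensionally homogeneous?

Yes

v (velocity) has dimensions [L T^-1].
Q (charge) has dimensions [I T].
B (magnetic field) has dimensions [I^-1 M T^-2].
F (force) has dimensions [L M T^-2].

Left side: [L T^-1]
Right side: [L T^-1]

Both sides have the same dimensions, so the equation is dimensionally consistent.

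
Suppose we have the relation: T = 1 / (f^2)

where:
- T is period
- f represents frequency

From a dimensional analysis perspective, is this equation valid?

No

T (period) has dimensions [T].
f (frequency) has dimensions [T^-1].

Left side: [T]
Right side: [T^2]

The two sides have different dimensions, so the equation is NOT dimensionally consistent.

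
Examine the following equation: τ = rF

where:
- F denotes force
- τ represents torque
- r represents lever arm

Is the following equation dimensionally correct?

Yes

F (force) has dimensions [L M T^-2].
τ (torque) has dimensions [L^2 M T^-2].
r (lever arm) has dimensions [L].

Left side: [L^2 M T^-2]
Right side: [L^2 M T^-2]

Both sides have the same dimensions, so the equation is dimensionally consistent.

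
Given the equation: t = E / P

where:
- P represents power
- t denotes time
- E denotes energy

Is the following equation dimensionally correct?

Yes

P (power) has dimensions [L^2 M T^-3].
t (time) has dimensions [T].
E (energy) has dimensions [L^2 M T^-2].

Left side: [T]
Right side: [T]

Both sides have the same dimensions, so the equation is dimensionally consistent.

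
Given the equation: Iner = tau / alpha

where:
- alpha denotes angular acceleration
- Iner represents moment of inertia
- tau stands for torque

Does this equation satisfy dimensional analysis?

Yes

alpha (angular acceleration) has dimensions [T^-2].
Iner (moment of inertia) has dimensions [L^2 M].
tau (torque) has dimensions [L^2 M T^-2].

Left side: [L^2 M]
Right side: [L^2 M]

Both sides have the same dimensions, so the equation is dimensionally consistent.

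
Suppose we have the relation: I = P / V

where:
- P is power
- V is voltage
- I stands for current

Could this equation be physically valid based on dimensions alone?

Yes

P (power) has dimensions [L^2 M T^-3].
V (voltage) has dimensions [I^-1 L^2 M T^-3].
I (current) has dimensions [I].

Left side: [I]
Right side: [I]

Both sides have the same dimensions, so the equation is dimensionally consistent.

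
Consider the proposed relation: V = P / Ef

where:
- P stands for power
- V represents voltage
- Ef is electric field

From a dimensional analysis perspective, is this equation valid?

No

P (power) has dimensions [L^2 M T^-3].
V (voltage) has dimensions [I^-1 L^2 M T^-3].
Ef (electric field) has dimensions [I^-1 L M T^-3].

Left side: [I^-1 L^2 M T^-3]
Right side: [I L]

The two sides have different dimensions, so the equation is NOT dimensionally consistent.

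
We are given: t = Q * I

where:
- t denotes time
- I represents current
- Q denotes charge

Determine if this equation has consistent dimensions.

No

t (time) has dimensions [T].
I (current) has dimensions [I].
Q (charge) has dimensions [I T].

Left side: [T]
Right side: [I^2 T]

The two sides have different dimensions, so the equation is NOT dimensionally consistent.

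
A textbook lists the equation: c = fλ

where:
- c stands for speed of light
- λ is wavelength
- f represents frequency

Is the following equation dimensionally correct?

Yes

c (speed of light) has dimensions [L T^-1].
λ (wavelength) has dimensions [L].
f (frequency) has dimensions [T^-1].

Left side: [L T^-1]
Right side: [L T^-1]

Both sides have the same dimensions, so the equation is dimensionally consistent.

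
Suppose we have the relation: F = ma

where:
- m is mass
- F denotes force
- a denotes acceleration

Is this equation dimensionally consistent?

Yes

m (mass) has dimensions [M].
F (force) has dimensions [L M T^-2].
a (acceleration) has dimensions [L T^-2].

Left side: [L M T^-2]
Right side: [L M T^-2]

Both sides have the same dimensions, so the equation is dimensionally consistent.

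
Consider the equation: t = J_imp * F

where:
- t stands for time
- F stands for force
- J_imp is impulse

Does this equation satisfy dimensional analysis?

No

t (time) has dimensions [T].
F (force) has dimensions [L M T^-2].
J_imp (impulse) has dimensions [L M T^-1].

Left side: [T]
Right side: [L^2 M^2 T^-3]

The two sides have different dimensions, so the equation is NOT dimensionally consistent.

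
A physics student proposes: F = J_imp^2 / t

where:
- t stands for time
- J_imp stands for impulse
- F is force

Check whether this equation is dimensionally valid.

No

t (time) has dimensions [T].
J_imp (impulse) has dimensions [L M T^-1].
F (force) has dimensions [L M T^-2].

Left side: [L M T^-2]
Right side: [L^2 M^2 T^-3]

The two sides have different dimensions, so the equation is NOT dimensionally consistent.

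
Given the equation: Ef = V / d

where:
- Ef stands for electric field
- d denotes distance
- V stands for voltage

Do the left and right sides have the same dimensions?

Yes

Ef (electric field) has dimensions [I^-1 L M T^-3].
d (distance) has dimensions [L].
V (voltage) has dimensions [I^-1 L^2 M T^-3].

Left side: [I^-1 L M T^-3]
Right side: [I^-1 L M T^-3]

Both sides have the same dimensions, so the equation is dimensionally consistent.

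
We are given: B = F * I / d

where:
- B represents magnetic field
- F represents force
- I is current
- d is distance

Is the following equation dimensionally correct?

No

B (magnetic field) has dimensions [I^-1 M T^-2].
F (force) has dimensions [L M T^-2].
I (current) has dimensions [I].
d (distance) has dimensions [L].

Left side: [I^-1 M T^-2]
Right side: [I M T^-2]

The two sides have different dimensions, so the equation is NOT dimensionally consistent.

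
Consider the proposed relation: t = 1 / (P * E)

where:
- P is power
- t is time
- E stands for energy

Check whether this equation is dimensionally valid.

No

P (power) has dimensions [L^2 M T^-3].
t (time) has dimensions [T].
E (energy) has dimensions [L^2 M T^-2].

Left side: [T]
Right side: [L^-4 M^-2 T^5]

The two sides have different dimensions, so the equation is NOT dimensionally consistent.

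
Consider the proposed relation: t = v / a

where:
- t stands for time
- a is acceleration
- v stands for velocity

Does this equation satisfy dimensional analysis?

Yes

t (time) has dimensions [T].
a (acceleration) has dimensions [L T^-2].
v (velocity) has dimensions [L T^-1].

Left side: [T]
Right side: [T]

Both sides have the same dimensions, so the equation is dimensionally consistent.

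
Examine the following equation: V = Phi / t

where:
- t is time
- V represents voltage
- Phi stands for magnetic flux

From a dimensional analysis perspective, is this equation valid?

Yes

t (time) has dimensions [T].
V (voltage) has dimensions [I^-1 L^2 M T^-3].
Phi (magnetic flux) has dimensions [I^-1 L^2 M T^-2].

Left side: [I^-1 L^2 M T^-3]
Right side: [I^-1 L^2 M T^-3]

Both sides have the same dimensions, so the equation is dimensionally consistent.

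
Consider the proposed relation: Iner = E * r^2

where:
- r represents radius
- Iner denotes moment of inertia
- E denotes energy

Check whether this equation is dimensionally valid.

No

r (radius) has dimensions [L].
Iner (moment of inertia) has dimensions [L^2 M].
E (energy) has dimensions [L^2 M T^-2].

Left side: [L^2 M]
Right side: [L^4 M T^-2]

The two sides have different dimensions, so the equation is NOT dimensionally consistent.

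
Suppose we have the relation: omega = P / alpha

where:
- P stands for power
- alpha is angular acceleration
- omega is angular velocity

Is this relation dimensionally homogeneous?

No

P (power) has dimensions [L^2 M T^-3].
alpha (angular acceleration) has dimensions [T^-2].
omega (angular velocity) has dimensions [T^-1].

Left side: [T^-1]
Right side: [L^2 M T^-1]

The two sides have different dimensions, so the equation is NOT dimensionally consistent.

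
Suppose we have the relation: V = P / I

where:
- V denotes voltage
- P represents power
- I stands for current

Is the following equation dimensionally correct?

Yes

V (voltage) has dimensions [I^-1 L^2 M T^-3].
P (power) has dimensions [L^2 M T^-3].
I (current) has dimensions [I].

Left side: [I^-1 L^2 M T^-3]
Right side: [I^-1 L^2 M T^-3]

Both sides have the same dimensions, so the equation is dimensionally consistent.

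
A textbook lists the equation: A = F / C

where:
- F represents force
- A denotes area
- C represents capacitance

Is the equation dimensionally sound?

No

F (force) has dimensions [L M T^-2].
A (area) has dimensions [L^2].
C (capacitance) has dimensions [I^2 L^-2 M^-1 T^4].

Left side: [L^2]
Right side: [I^-2 L^3 M^2 T^-6]

The two sides have different dimensions, so the equation is NOT dimensionally consistent.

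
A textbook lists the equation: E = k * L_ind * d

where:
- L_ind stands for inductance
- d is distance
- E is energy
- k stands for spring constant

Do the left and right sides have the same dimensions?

No

L_ind (inductance) has dimensions [I^-2 L^2 M T^-2].
d (distance) has dimensions [L].
E (energy) has dimensions [L^2 M T^-2].
k (spring constant) has dimensions [M T^-2].

Left side: [L^2 M T^-2]
Right side: [I^-2 L^3 M^2 T^-4]

The two sides have different dimensions, so the equation is NOT dimensionally consistent.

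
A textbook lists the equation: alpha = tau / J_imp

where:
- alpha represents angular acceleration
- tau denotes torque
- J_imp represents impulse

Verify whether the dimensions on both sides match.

No

alpha (angular acceleration) has dimensions [T^-2].
tau (torque) has dimensions [L^2 M T^-2].
J_imp (impulse) has dimensions [L M T^-1].

Left side: [T^-2]
Right side: [L T^-1]

The two sides have different dimensions, so the equation is NOT dimensionally consistent.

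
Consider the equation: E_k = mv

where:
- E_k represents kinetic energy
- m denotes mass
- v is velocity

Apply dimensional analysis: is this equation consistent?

No

E_k (kinetic energy) has dimensions [L^2 M T^-2].
m (mass) has dimensions [M].
v (velocity) has dimensions [L T^-1].

Left side: [L^2 M T^-2]
Right side: [L M T^-1]

The two sides have different dimensions, so the equation is NOT dimensionally consistent.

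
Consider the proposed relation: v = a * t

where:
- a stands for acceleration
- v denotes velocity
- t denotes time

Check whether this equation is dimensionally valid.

Yes

a (acceleration) has dimensions [L T^-2].
v (velocity) has dimensions [L T^-1].
t (time) has dimensions [T].

Left side: [L T^-1]
Right side: [L T^-1]

Both sides have the same dimensions, so the equation is dimensionally consistent.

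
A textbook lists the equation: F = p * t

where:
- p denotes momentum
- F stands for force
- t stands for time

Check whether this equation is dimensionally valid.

No

p (momentum) has dimensions [L M T^-1].
F (force) has dimensions [L M T^-2].
t (time) has dimensions [T].

Left side: [L M T^-2]
Right side: [L M]

The two sides have different dimensions, so the equation is NOT dimensionally consistent.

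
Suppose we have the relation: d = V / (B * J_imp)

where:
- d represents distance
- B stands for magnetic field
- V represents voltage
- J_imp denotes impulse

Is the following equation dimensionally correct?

No

d (distance) has dimensions [L].
B (magnetic field) has dimensions [I^-1 M T^-2].
V (voltage) has dimensions [I^-1 L^2 M T^-3].
J_imp (impulse) has dimensions [L M T^-1].

Left side: [L]
Right side: [L M^-1]

The two sides have different dimensions, so the equation is NOT dimensionally consistent.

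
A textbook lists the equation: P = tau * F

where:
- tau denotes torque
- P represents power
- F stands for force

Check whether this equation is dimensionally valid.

No

tau (torque) has dimensions [L^2 M T^-2].
P (power) has dimensions [L^2 M T^-3].
F (force) has dimensions [L M T^-2].

Left side: [L^2 M T^-3]
Right side: [L^3 M^2 T^-4]

The two sides have different dimensions, so the equation is NOT dimensionally consistent.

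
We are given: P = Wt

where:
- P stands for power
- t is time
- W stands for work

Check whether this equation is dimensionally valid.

No

P (power) has dimensions [L^2 M T^-3].
t (time) has dimensions [T].
W (work) has dimensions [L^2 M T^-2].

Left side: [L^2 M T^-3]
Right side: [L^2 M T^-1]

The two sides have different dimensions, so the equation is NOT dimensionally consistent.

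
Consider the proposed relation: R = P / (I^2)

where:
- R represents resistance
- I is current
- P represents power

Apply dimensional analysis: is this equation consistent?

Yes

R (resistance) has dimensions [I^-2 L^2 M T^-3].
I (current) has dimensions [I].
P (power) has dimensions [L^2 M T^-3].

Left side: [I^-2 L^2 M T^-3]
Right side: [I^-2 L^2 M T^-3]

Both sides have the same dimensions, so the equation is dimensionally consistent.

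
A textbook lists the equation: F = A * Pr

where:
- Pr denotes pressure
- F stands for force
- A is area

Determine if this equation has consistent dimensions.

Yes

Pr (pressure) has dimensions [L^-1 M T^-2].
F (force) has dimensions [L M T^-2].
A (area) has dimensions [L^2].

Left side: [L M T^-2]
Right side: [L M T^-2]

Both sides have the same dimensions, so the equation is dimensionally consistent.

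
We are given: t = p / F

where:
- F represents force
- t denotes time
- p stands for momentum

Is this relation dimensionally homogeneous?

Yes

F (force) has dimensions [L M T^-2].
t (time) has dimensions [T].
p (momentum) has dimensions [L M T^-1].

Left side: [T]
Right side: [T]

Both sides have the same dimensions, so the equation is dimensionally consistent.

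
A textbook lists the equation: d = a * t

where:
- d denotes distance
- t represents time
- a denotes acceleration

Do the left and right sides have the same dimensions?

No

d (distance) has dimensions [L].
t (time) has dimensions [T].
a (acceleration) has dimensions [L T^-2].

Left side: [L]
Right side: [L T^-1]

The two sides have different dimensions, so the equation is NOT dimensionally consistent.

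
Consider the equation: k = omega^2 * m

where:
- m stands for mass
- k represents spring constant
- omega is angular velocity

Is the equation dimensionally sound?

Yes

m (mass) has dimensions [M].
k (spring constant) has dimensions [M T^-2].
omega (angular velocity) has dimensions [T^-1].

Left side: [M T^-2]
Right side: [M T^-2]

Both sides have the same dimensions, so the equation is dimensionally consistent.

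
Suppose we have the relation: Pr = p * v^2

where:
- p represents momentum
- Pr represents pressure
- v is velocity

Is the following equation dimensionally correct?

No

p (momentum) has dimensions [L M T^-1].
Pr (pressure) has dimensions [L^-1 M T^-2].
v (velocity) has dimensions [L T^-1].

Left side: [L^-1 M T^-2]
Right side: [L^3 M T^-3]

The two sides have different dimensions, so the equation is NOT dimensionally consistent.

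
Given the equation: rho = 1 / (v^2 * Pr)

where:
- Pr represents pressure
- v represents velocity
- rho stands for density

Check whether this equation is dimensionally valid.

No

Pr (pressure) has dimensions [L^-1 M T^-2].
v (velocity) has dimensions [L T^-1].
rho (density) has dimensions [L^-3 M].

Left side: [L^-3 M]
Right side: [L^-1 M^-1 T^4]

The two sides have different dimensions, so the equation is NOT dimensionally consistent.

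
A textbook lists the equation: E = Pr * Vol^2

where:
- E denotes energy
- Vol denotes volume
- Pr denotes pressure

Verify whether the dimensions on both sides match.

No

E (energy) has dimensions [L^2 M T^-2].
Vol (volume) has dimensions [L^3].
Pr (pressure) has dimensions [L^-1 M T^-2].

Left side: [L^2 M T^-2]
Right side: [L^5 M T^-2]

The two sides have different dimensions, so the equation is NOT dimensionally consistent.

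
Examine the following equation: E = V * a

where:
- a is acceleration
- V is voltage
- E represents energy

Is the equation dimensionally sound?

No

a (acceleration) has dimensions [L T^-2].
V (voltage) has dimensions [I^-1 L^2 M T^-3].
E (energy) has dimensions [L^2 M T^-2].

Left side: [L^2 M T^-2]
Right side: [I^-1 L^3 M T^-5]

The two sides have different dimensions, so the equation is NOT dimensionally consistent.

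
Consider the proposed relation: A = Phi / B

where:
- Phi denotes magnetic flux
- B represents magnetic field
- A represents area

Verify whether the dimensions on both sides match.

Yes

Phi (magnetic flux) has dimensions [I^-1 L^2 M T^-2].
B (magnetic field) has dimensions [I^-1 M T^-2].
A (area) has dimensions [L^2].

Left side: [L^2]
Right side: [L^2]

Both sides have the same dimensions, so the equation is dimensionally consistent.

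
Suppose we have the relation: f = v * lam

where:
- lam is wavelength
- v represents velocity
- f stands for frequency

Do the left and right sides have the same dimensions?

No

lam (wavelength) has dimensions [L].
v (velocity) has dimensions [L T^-1].
f (frequency) has dimensions [T^-1].

Left side: [T^-1]
Right side: [L^2 T^-1]

The two sides have different dimensions, so the equation is NOT dimensionally consistent.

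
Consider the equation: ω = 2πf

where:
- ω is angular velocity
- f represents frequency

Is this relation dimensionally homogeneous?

Yes

ω (angular velocity) has dimensions [T^-1].
f (frequency) has dimensions [T^-1].

Left side: [T^-1]
Right side: [T^-1]

Both sides have the same dimensions, so the equation is dimensionally consistent.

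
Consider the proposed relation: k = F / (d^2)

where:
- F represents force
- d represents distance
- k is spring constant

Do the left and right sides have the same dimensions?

No

F (force) has dimensions [L M T^-2].
d (distance) has dimensions [L].
k (spring constant) has dimensions [M T^-2].

Left side: [M T^-2]
Right side: [L^-1 M T^-2]

The two sides have different dimensions, so the equation is NOT dimensionally consistent.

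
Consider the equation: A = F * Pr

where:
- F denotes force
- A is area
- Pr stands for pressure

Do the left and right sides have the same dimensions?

No

F (force) has dimensions [L M T^-2].
A (area) has dimensions [L^2].
Pr (pressure) has dimensions [L^-1 M T^-2].

Left side: [L^2]
Right side: [M^2 T^-4]

The two sides have different dimensions, so the equation is NOT dimensionally consistent.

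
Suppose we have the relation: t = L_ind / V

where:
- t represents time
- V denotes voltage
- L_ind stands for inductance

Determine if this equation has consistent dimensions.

No

t (time) has dimensions [T].
V (voltage) has dimensions [I^-1 L^2 M T^-3].
L_ind (inductance) has dimensions [I^-2 L^2 M T^-2].

Left side: [T]
Right side: [I^-1 T]

The two sides have different dimensions, so the equation is NOT dimensionally consistent.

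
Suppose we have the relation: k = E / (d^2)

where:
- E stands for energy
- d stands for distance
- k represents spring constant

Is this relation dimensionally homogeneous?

Yes

E (energy) has dimensions [L^2 M T^-2].
d (distance) has dimensions [L].
k (spring constant) has dimensions [M T^-2].

Left side: [M T^-2]
Right side: [M T^-2]

Both sides have the same dimensions, so the equation is dimensionally consistent.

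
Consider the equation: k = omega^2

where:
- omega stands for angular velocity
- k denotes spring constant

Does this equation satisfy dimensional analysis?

No

omega (angular velocity) has dimensions [T^-1].
k (spring constant) has dimensions [M T^-2].

Left side: [M T^-2]
Right side: [T^-2]

The two sides have different dimensions, so the equation is NOT dimensionally consistent.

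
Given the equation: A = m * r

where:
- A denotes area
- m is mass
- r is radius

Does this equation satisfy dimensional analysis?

No

A (area) has dimensions [L^2].
m (mass) has dimensions [M].
r (radius) has dimensions [L].

Left side: [L^2]
Right side: [L M]

The two sides have different dimensions, so the equation is NOT dimensionally consistent.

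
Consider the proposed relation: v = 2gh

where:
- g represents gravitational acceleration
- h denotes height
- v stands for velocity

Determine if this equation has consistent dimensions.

No

g (gravitational acceleration) has dimensions [L T^-2].
h (height) has dimensions [L].
v (velocity) has dimensions [L T^-1].

Left side: [L T^-1]
Right side: [L^2 T^-2]

The two sides have different dimensions, so the equation is NOT dimensionally consistent.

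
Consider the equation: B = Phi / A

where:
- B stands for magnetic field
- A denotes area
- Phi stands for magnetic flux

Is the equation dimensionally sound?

Yes

B (magnetic field) has dimensions [I^-1 M T^-2].
A (area) has dimensions [L^2].
Phi (magnetic flux) has dimensions [I^-1 L^2 M T^-2].

Left side: [I^-1 M T^-2]
Right side: [I^-1 M T^-2]

Both sides have the same dimensions, so the equation is dimensionally consistent.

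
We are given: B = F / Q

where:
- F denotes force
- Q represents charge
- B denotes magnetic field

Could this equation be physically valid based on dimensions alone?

No

F (force) has dimensions [L M T^-2].
Q (charge) has dimensions [I T].
B (magnetic field) has dimensions [I^-1 M T^-2].

Left side: [I^-1 M T^-2]
Right side: [I^-1 L M T^-3]

The two sides have different dimensions, so the equation is NOT dimensionally consistent.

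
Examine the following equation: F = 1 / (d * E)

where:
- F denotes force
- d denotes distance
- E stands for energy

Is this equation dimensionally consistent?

No

F (force) has dimensions [L M T^-2].
d (distance) has dimensions [L].
E (energy) has dimensions [L^2 M T^-2].

Left side: [L M T^-2]
Right side: [L^-3 M^-1 T^2]

The two sides have different dimensions, so the equation is NOT dimensionally consistent.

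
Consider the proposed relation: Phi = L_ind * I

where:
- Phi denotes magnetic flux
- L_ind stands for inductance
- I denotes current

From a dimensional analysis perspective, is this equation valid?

Yes

Phi (magnetic flux) has dimensions [I^-1 L^2 M T^-2].
L_ind (inductance) has dimensions [I^-2 L^2 M T^-2].
I (current) has dimensions [I].

Left side: [I^-1 L^2 M T^-2]
Right side: [I^-1 L^2 M T^-2]

Both sides have the same dimensions, so the equation is dimensionally consistent.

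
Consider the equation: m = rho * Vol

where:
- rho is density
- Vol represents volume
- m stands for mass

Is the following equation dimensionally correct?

Yes

rho (density) has dimensions [L^-3 M].
Vol (volume) has dimensions [L^3].
m (mass) has dimensions [M].

Left side: [M]
Right side: [M]

Both sides have the same dimensions, so the equation is dimensionally consistent.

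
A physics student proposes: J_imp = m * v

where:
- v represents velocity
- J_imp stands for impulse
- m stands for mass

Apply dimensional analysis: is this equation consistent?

Yes

v (velocity) has dimensions [L T^-1].
J_imp (impulse) has dimensions [L M T^-1].
m (mass) has dimensions [M].

Left side: [L M T^-1]
Right side: [L M T^-1]

Both sides have the same dimensions, so the equation is dimensionally consistent.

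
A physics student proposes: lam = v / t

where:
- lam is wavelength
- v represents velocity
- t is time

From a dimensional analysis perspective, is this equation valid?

No

lam (wavelength) has dimensions [L].
v (velocity) has dimensions [L T^-1].
t (time) has dimensions [T].

Left side: [L]
Right side: [L T^-2]

The two sides have different dimensions, so the equation is NOT dimensionally consistent.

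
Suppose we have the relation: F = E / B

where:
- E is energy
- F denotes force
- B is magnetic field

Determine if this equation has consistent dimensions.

No

E (energy) has dimensions [L^2 M T^-2].
F (force) has dimensions [L M T^-2].
B (magnetic field) has dimensions [I^-1 M T^-2].

Left side: [L M T^-2]
Right side: [I L^2]

The two sides have different dimensions, so the equation is NOT dimensionally consistent.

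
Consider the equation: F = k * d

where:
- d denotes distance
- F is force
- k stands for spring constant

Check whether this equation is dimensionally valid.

Yes

d (distance) has dimensions [L].
F (force) has dimensions [L M T^-2].
k (spring constant) has dimensions [M T^-2].

Left side: [L M T^-2]
Right side: [L M T^-2]

Both sides have the same dimensions, so the equation is dimensionally consistent.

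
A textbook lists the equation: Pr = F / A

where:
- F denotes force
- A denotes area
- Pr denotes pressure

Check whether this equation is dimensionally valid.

Yes

F (force) has dimensions [L M T^-2].
A (area) has dimensions [L^2].
Pr (pressure) has dimensions [L^-1 M T^-2].

Left side: [L^-1 M T^-2]
Right side: [L^-1 M T^-2]

Both sides have the same dimensions, so the equation is dimensionally consistent.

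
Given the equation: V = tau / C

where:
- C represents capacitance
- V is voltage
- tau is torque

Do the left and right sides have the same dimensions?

No

C (capacitance) has dimensions [I^2 L^-2 M^-1 T^4].
V (voltage) has dimensions [I^-1 L^2 M T^-3].
tau (torque) has dimensions [L^2 M T^-2].

Left side: [I^-1 L^2 M T^-3]
Right side: [I^-2 L^4 M^2 T^-6]

The two sides have different dimensions, so the equation is NOT dimensionally consistent.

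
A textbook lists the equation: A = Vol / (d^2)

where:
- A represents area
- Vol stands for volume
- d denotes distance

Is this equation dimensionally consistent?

No

A (area) has dimensions [L^2].
Vol (volume) has dimensions [L^3].
d (distance) has dimensions [L].

Left side: [L^2]
Right side: [L]

The two sides have different dimensions, so the equation is NOT dimensionally consistent.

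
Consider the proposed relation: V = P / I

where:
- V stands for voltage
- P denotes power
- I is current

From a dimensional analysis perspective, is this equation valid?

Yes

V (voltage) has dimensions [I^-1 L^2 M T^-3].
P (power) has dimensions [L^2 M T^-3].
I (current) has dimensions [I].

Left side: [I^-1 L^2 M T^-3]
Right side: [I^-1 L^2 M T^-3]

Both sides have the same dimensions, so the equation is dimensionally consistent.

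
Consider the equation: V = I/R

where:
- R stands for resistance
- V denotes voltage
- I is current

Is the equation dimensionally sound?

No

R (resistance) has dimensions [I^-2 L^2 M T^-3].
V (voltage) has dimensions [I^-1 L^2 M T^-3].
I (current) has dimensions [I].

Left side: [I^-1 L^2 M T^-3]
Right side: [I^3 L^-2 M^-1 T^3]

The two sides have different dimensions, so the equation is NOT dimensionally consistent.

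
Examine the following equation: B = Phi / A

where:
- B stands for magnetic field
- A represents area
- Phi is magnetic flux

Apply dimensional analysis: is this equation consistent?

Yes

B (magnetic field) has dimensions [I^-1 M T^-2].
A (area) has dimensions [L^2].
Phi (magnetic flux) has dimensions [I^-1 L^2 M T^-2].

Left side: [I^-1 M T^-2]
Right side: [I^-1 M T^-2]

Both sides have the same dimensions, so the equation is dimensionally consistent.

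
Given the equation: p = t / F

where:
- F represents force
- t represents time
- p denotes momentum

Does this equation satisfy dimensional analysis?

No

F (force) has dimensions [L M T^-2].
t (time) has dimensions [T].
p (momentum) has dimensions [L M T^-1].

Left side: [L M T^-1]
Right side: [L^-1 M^-1 T^3]

The two sides have different dimensions, so the equation is NOT dimensionally consistent.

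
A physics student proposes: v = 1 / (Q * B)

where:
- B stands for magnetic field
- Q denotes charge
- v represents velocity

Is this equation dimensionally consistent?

No

B (magnetic field) has dimensions [I^-1 M T^-2].
Q (charge) has dimensions [I T].
v (velocity) has dimensions [L T^-1].

Left side: [L T^-1]
Right side: [M^-1 T]

The two sides have different dimensions, so the equation is NOT dimensionally consistent.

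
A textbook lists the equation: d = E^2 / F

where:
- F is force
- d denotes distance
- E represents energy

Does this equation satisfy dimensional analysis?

No

F (force) has dimensions [L M T^-2].
d (distance) has dimensions [L].
E (energy) has dimensions [L^2 M T^-2].

Left side: [L]
Right side: [L^3 M T^-2]

The two sides have different dimensions, so the equation is NOT dimensionally consistent.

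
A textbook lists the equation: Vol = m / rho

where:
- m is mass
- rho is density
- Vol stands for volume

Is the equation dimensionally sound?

Yes

m (mass) has dimensions [M].
rho (density) has dimensions [L^-3 M].
Vol (volume) has dimensions [L^3].

Left side: [L^3]
Right side: [L^3]

Both sides have the same dimensions, so the equation is dimensionally consistent.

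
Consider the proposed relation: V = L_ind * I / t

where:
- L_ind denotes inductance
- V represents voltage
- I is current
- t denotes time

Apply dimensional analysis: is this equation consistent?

Yes

L_ind (inductance) has dimensions [I^-2 L^2 M T^-2].
V (voltage) has dimensions [I^-1 L^2 M T^-3].
I (current) has dimensions [I].
t (time) has dimensions [T].

Left side: [I^-1 L^2 M T^-3]
Right side: [I^-1 L^2 M T^-3]

Both sides have the same dimensions, so the equation is dimensionally consistent.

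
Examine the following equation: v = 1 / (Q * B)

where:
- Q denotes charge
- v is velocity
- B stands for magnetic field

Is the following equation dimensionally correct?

No

Q (charge) has dimensions [I T].
v (velocity) has dimensions [L T^-1].
B (magnetic field) has dimensions [I^-1 M T^-2].

Left side: [L T^-1]
Right side: [M^-1 T]

The two sides have different dimensions, so the equation is NOT dimensionally consistent.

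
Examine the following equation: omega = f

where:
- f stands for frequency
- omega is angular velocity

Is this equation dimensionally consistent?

Yes

f (frequency) has dimensions [T^-1].
omega (angular velocity) has dimensions [T^-1].

Left side: [T^-1]
Right side: [T^-1]

Both sides have the same dimensions, so the equation is dimensionally consistent.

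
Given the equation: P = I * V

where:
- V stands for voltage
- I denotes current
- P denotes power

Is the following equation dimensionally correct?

Yes

V (voltage) has dimensions [I^-1 L^2 M T^-3].
I (current) has dimensions [I].
P (power) has dimensions [L^2 M T^-3].

Left side: [L^2 M T^-3]
Right side: [L^2 M T^-3]

Both sides have the same dimensions, so the equation is dimensionally consistent.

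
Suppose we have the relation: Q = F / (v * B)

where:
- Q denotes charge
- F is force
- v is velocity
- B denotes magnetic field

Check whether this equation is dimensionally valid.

Yes

Q (charge) has dimensions [I T].
F (force) has dimensions [L M T^-2].
v (velocity) has dimensions [L T^-1].
B (magnetic field) has dimensions [I^-1 M T^-2].

Left side: [I T]
Right side: [I T]

Both sides have the same dimensions, so the equation is dimensionally consistent.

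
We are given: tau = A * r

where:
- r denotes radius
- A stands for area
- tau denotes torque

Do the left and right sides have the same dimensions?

No

r (radius) has dimensions [L].
A (area) has dimensions [L^2].
tau (torque) has dimensions [L^2 M T^-2].

Left side: [L^2 M T^-2]
Right side: [L^3]

The two sides have different dimensions, so the equation is NOT dimensionally consistent.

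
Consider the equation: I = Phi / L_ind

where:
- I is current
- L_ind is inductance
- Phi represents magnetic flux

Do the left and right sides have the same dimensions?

Yes

I (current) has dimensions [I].
L_ind (inductance) has dimensions [I^-2 L^2 M T^-2].
Phi (magnetic flux) has dimensions [I^-1 L^2 M T^-2].

Left side: [I]
Right side: [I]

Both sides have the same dimensions, so the equation is dimensionally consistent.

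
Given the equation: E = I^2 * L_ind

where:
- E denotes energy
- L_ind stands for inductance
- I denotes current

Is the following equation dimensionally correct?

Yes

E (energy) has dimensions [L^2 M T^-2].
L_ind (inductance) has dimensions [I^-2 L^2 M T^-2].
I (current) has dimensions [I].

Left side: [L^2 M T^-2]
Right side: [L^2 M T^-2]

Both sides have the same dimensions, so the equation is dimensionally consistent.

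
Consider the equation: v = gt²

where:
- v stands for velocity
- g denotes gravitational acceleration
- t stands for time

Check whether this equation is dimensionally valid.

No

v (velocity) has dimensions [L T^-1].
g (gravitational acceleration) has dimensions [L T^-2].
t (time) has dimensions [T].

Left side: [L T^-1]
Right side: [L]

The two sides have different dimensions, so the equation is NOT dimensionally consistent.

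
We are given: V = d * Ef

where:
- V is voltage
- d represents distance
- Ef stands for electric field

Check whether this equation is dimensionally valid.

Yes

V (voltage) has dimensions [I^-1 L^2 M T^-3].
d (distance) has dimensions [L].
Ef (electric field) has dimensions [I^-1 L M T^-3].

Left side: [I^-1 L^2 M T^-3]
Right side: [I^-1 L^2 M T^-3]

Both sides have the same dimensions, so the equation is dimensionally consistent.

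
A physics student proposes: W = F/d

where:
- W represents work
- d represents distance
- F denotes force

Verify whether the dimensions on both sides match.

No

W (work) has dimensions [L^2 M T^-2].
d (distance) has dimensions [L].
F (force) has dimensions [L M T^-2].

Left side: [L^2 M T^-2]
Right side: [M T^-2]

The two sides have different dimensions, so the equation is NOT dimensionally consistent.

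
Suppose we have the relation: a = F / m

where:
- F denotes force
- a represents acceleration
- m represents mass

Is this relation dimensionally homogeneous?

Yes

F (force) has dimensions [L M T^-2].
a (acceleration) has dimensions [L T^-2].
m (mass) has dimensions [M].

Left side: [L T^-2]
Right side: [L T^-2]

Both sides have the same dimensions, so the equation is dimensionally consistent.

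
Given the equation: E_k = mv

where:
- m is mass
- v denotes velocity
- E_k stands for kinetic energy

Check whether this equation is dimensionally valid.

No

m (mass) has dimensions [M].
v (velocity) has dimensions [L T^-1].
E_k (kinetic energy) has dimensions [L^2 M T^-2].

Left side: [L^2 M T^-2]
Right side: [L M T^-1]

The two sides have different dimensions, so the equation is NOT dimensionally consistent.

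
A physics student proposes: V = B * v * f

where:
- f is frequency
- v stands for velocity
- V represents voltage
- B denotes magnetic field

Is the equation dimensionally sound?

No

f (frequency) has dimensions [T^-1].
v (velocity) has dimensions [L T^-1].
V (voltage) has dimensions [I^-1 L^2 M T^-3].
B (magnetic field) has dimensions [I^-1 M T^-2].

Left side: [I^-1 L^2 M T^-3]
Right side: [I^-1 L M T^-4]

The two sides have different dimensions, so the equation is NOT dimensionally consistent.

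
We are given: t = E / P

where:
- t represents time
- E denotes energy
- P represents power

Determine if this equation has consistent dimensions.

Yes

t (time) has dimensions [T].
E (energy) has dimensions [L^2 M T^-2].
P (power) has dimensions [L^2 M T^-3].

Left side: [T]
Right side: [T]

Both sides have the same dimensions, so the equation is dimensionally consistent.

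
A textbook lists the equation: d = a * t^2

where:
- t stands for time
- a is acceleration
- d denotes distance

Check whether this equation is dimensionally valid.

Yes

t (time) has dimensions [T].
a (acceleration) has dimensions [L T^-2].
d (distance) has dimensions [L].

Left side: [L]
Right side: [L]

Both sides have the same dimensions, so the equation is dimensionally consistent.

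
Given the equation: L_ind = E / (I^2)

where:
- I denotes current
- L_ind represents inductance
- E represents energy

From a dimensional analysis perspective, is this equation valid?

Yes

I (current) has dimensions [I].
L_ind (inductance) has dimensions [I^-2 L^2 M T^-2].
E (energy) has dimensions [L^2 M T^-2].

Left side: [I^-2 L^2 M T^-2]
Right side: [I^-2 L^2 M T^-2]

Both sides have the same dimensions, so the equation is dimensionally consistent.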